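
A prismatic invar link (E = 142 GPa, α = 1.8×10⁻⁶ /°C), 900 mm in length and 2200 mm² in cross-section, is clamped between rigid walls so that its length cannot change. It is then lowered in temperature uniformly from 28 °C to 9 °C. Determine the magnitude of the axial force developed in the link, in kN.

The ends cannot move, so σ = EαΔT = 142×10³ × 1.8×10⁻⁶ × 19 = 4.856 MPa.
Then P = σA = 4.856 × 2200 mm² = 10.68 kN, tensile.

P ≈ 10.7 kN (tensile)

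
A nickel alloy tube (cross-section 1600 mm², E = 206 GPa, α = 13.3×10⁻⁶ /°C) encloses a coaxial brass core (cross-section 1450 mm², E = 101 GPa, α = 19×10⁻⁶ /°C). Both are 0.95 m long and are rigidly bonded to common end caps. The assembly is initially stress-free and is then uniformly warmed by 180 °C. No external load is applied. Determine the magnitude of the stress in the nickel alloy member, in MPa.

Both members must finish at the same length. With the larger α, the brass tends to over-expand; the plates restrain it, putting the brass in compression and the nickel alloy in tension. With no external load the two internal forces are equal and opposite, magnitude P.
Equating the net (thermal + elastic) strains gives |α₁ − α₂|·ΔT = P·[1/(A₁E₁) + 1/(A₂E₂)].
|α₁ − α₂|·ΔT = 5.7×10⁻⁶ × 180 = 0.001026.
1/(A₁E₁) + 1/(A₂E₂) = 1/(1600×206×10³) + 1/(1450×101×10³) = 9.862×10⁻⁹ N⁻¹.
P = 0.001026 / 9.862×10⁻⁹ = 104000 N = 104 kN.
σ_{nickel alloy} = P/A₁ = 104000/1600 = 65.02 MPa, tensile.

σ ≈ 65 MPa (tensile)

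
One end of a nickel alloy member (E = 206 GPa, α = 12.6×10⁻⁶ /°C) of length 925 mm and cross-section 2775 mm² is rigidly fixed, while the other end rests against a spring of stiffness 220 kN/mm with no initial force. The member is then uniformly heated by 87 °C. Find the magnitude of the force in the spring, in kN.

The unrestrained thermal change is αΔT L = 12.6×10⁻⁶ × 87 × 925 = 1.014 mm.
With a force P in the spring, the elastic change of the member is PL/(AE) and that of the spring is P/k; compatibility requires their sum to equal δ_free.
P [ L/(AE) + 1/k ] = δ_free → P [ 925/(2775×206×10³) + 1/(220×10³) ] = 1.014.
P = 1.014 / 6.164×10⁻⁶ = 164500 N.

P ≈ 165 kN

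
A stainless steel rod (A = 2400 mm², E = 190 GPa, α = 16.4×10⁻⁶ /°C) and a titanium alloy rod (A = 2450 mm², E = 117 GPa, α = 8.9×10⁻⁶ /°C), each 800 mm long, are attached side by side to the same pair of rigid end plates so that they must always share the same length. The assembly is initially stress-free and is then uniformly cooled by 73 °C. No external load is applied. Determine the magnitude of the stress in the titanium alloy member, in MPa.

σ ≈ 39.3 MPa (compressive)

Equilibrium of a rigid end plate with no external load gives equal and opposite internal forces ±P in the two members. Since α_{stainless steel} > α_{titanium alloy}, cooling drives the stainless steel into tension and the titanium alloy into compression.
Setting the final lengths equal and cancelling L: (α₁ − α₂)ΔT = P/(A₁E₁) + P/(A₂E₂).
|α₁ − α₂|·ΔT = 7.5×10⁻⁶ × 73 = 0.0005475.
1/(A₁E₁) + 1/(A₂E₂) = 1/(2400×190×10³) + 1/(2450×117×10³) = 5.682×10⁻⁹ N⁻¹.
P = 0.0005475 / 5.682×10⁻⁹ = 96360 N = 96.36 kN.
σ_{titanium alloy} = P/A₂ = 96360/2450 = 39.33 MPa, compressive.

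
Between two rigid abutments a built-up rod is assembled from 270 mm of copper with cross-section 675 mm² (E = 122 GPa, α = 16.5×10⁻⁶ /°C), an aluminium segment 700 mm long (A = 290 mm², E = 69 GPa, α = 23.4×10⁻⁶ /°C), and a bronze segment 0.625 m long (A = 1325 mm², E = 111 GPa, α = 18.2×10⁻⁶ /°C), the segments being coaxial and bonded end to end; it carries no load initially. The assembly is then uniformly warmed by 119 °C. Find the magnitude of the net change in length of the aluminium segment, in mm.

With the walls removed the bar would change length by δ_free = Σ αᵢΔT Lᵢ = 16.5×10⁻⁶×119×270 + 23.4×10⁻⁶×119×700 + 18.2×10⁻⁶×119×625 = 3.833 mm.
Since the ends are fixed, an axial force P builds up, equal in every segment, with P · Σ Lᵢ/(AᵢEᵢ) = δ_free.
The series flexibility is Σ Lᵢ/(AᵢEᵢ) = 270/(675×122×10³) + 700/(290×69×10³) + 625/(1325×111×10³) = 4.251×10⁻⁵ mm/N.
So P = 3.833 / 4.251×10⁻⁵ = 90.17 kN, compressive.
For the aluminium segment, free thermal change = 23.4×10⁻⁶×119×700 = 1.949 mm and elastic change from P = 90170×700/(290×69×10³) = 3.154 mm; these oppose, so the net change is 1.2 mm (segment shortens).

|ΔL| ≈ 1.2 mm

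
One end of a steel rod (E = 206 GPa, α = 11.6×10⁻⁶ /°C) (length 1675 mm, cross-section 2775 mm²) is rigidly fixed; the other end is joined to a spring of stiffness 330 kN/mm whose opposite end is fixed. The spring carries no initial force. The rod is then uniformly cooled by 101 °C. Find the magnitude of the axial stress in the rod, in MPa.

The unrestrained thermal change is αΔT L = 11.6×10⁻⁶ × 101 × 1675 = 1.962 mm.
With a force P in the spring, the elastic change of the rod is PL/(AE) and that of the spring is P/k; compatibility requires their sum to equal δ_free.
So P = δ_free / [L/(AE) + 1/k] = 1.962 / [ 1675/(2775×206×10³) + 1/(330×10³) ].
P = 1.962 / 5.96×10⁻⁶ = 329200 N.
σ = P/A = 329200/2775 = 118.6 MPa.

σ ≈ 119 MPa (tensile)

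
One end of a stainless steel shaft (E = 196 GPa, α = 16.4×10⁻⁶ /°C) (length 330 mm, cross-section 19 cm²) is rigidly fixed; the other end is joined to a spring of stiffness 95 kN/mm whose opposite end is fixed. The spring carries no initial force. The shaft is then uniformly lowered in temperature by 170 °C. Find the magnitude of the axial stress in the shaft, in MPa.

σ ≈ 42.4 MPa (tensile)

The unrestrained thermal change is αΔT L = 16.4×10⁻⁶ × 170 × 330 = 0.92 mm.
Let P be the tensile force in the spring. The shaft extends elastically by PL/(AE) and the spring stretches by P/k; together these equal δ_free.
So P = δ_free / [L/(AE) + 1/k] = 0.92 / [ 330/(1900×196×10³) + 1/(95×10³) ].
P = 0.92 / 1.141×10⁻⁵ = 80620 N.
σ = P/A = 80620/1900 = 42.43 MPa.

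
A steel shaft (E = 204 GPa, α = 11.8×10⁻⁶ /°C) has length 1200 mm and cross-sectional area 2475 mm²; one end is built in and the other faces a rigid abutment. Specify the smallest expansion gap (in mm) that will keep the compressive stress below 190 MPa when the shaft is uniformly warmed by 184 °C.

g ≈ 1.49 mm

Free expansion if unrestrained: δ_free = αΔT L = 11.8×10⁻⁶ × 184 × 1200 = 2.605 mm.
At the allowable stress the elastic shortening the wall may impose is σL/E = 190 × 1200 / (204×10³) = 1.118 mm.
The gap must absorb the remainder: g_min = 2.605 − 1.118 = 1.488 mm.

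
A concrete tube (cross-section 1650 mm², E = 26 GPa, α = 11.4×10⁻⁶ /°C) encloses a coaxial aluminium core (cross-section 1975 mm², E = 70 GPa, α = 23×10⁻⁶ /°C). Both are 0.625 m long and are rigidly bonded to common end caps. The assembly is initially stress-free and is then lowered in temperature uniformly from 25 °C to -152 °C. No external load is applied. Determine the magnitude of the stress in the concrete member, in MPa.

σ ≈ 40.7 MPa (compressive)

Both members must finish at the same length. With the larger α, the aluminium tends to over-contract; the plates restrain it, putting the aluminium in tension and the concrete in compression. With no external load the two internal forces are equal and opposite, magnitude P.
Compatibility of the two members (thermal + elastic change equal): (α₁ − α₂)ΔT = P·[1/(A₁E₁) + 1/(A₂E₂)].
|α₁ − α₂|·ΔT = 11.6×10⁻⁶ × 177 = 0.002053.
1/(A₁E₁) + 1/(A₂E₂) = 1/(1650×26×10³) + 1/(1975×70×10³) = 3.054×10⁻⁸ N⁻¹.
So P = 0.002053 / 3.054×10⁻⁸ = 67.22 kN.
σ_{concrete} = P/A₁ = 67220/1650 = 40.74 MPa, compressive.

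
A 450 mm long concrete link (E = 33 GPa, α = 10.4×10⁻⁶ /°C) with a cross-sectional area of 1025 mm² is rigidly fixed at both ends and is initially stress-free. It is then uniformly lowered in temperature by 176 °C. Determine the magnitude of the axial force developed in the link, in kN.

P ≈ 61.9 kN (tensile)

Full restraint means ε = 0, so the stress is σ = EαΔT = 33×10³ × 10.4×10⁻⁶ × 176 = 60.4 MPa.
Then P = σA = 60.4 × 1025 mm² = 61.91 kN, tensile.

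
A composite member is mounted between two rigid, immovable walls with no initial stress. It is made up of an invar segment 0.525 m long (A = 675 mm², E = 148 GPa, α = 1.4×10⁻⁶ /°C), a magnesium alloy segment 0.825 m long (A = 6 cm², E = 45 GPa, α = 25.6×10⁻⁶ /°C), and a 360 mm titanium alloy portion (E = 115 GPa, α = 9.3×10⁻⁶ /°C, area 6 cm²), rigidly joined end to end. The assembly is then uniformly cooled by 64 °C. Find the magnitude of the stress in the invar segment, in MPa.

With the walls removed the bar would change length by δ_free = Σ αᵢΔT Lᵢ = 1.4×10⁻⁶×64×525 + 25.6×10⁻⁶×64×825 + 9.3×10⁻⁶×64×360 = 1.613 mm.
The walls prevent any net length change, so an axial force P (same in every segment) develops. Compatibility: P · Σ Lᵢ/(AᵢEᵢ) = δ_free.
Σ Lᵢ/(AᵢEᵢ) = 525/(675×148×10³) + 825/(600×45×10³) + 360/(600×115×10³) = 4.103×10⁻⁵ mm/N.
So P = 1.613 / 4.103×10⁻⁵ = 39.31 kN, tensile.
σ_{invar} = P / A = 39310 / 675 = 58.24 MPa.

σ ≈ 58.2 MPa (tensile)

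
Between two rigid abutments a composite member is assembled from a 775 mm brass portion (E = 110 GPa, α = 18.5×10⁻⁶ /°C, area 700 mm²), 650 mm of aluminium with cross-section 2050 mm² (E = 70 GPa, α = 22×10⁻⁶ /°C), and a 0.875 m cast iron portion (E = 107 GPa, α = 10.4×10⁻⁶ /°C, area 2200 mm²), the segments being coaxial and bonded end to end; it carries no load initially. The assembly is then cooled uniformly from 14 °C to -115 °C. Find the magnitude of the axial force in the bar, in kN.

P ≈ 266 kN (tensile)

If the supports were absent, the total length change would be Σ αᵢΔT Lᵢ = 18.5×10⁻⁶×129×775 + 22×10⁻⁶×129×650 + 10.4×10⁻⁶×129×875 = 4.868 mm.
The walls prevent any net length change, so an axial force P (same in every segment) develops. Compatibility: P · Σ Lᵢ/(AᵢEᵢ) = δ_free.
Σ Lᵢ/(AᵢEᵢ) = 775/(700×110×10³) + 650/(2050×70×10³) + 875/(2200×107×10³) = 1.831×10⁻⁵ mm/N.
P = 4.868 / 1.831×10⁻⁵ = 265800 N = 265.8 kN, tensile.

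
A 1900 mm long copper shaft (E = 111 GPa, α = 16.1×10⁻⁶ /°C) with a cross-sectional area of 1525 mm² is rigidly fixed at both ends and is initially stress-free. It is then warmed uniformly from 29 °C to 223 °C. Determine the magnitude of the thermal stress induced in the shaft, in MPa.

σ ≈ 347 MPa (compressive)

With length fixed, the mechanical strain must cancel the thermal strain αΔT = 16.1×10⁻⁶ × 194 = 3123.4×10⁻⁶.
Hence σ = E·αΔT = 111×10³ × 3123.4×10⁻⁶ = 346.7 MPa, compressive.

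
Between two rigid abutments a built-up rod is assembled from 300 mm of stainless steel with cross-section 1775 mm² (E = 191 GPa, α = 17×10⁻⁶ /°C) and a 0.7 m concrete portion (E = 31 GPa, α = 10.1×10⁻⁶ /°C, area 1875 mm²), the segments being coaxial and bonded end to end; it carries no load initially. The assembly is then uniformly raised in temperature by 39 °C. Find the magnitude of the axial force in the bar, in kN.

P ≈ 36.7 kN (compressive)

If the supports were absent, the total length change would be Σ αᵢΔT Lᵢ = 17×10⁻⁶×39×300 + 10.1×10⁻⁶×39×700 = 0.4746 mm.
The walls prevent any net length change, so an axial force P (same in every segment) develops. Compatibility: P · Σ Lᵢ/(AᵢEᵢ) = δ_free.
The series flexibility is Σ Lᵢ/(AᵢEᵢ) = 300/(1775×191×10³) + 700/(1875×31×10³) = 1.293×10⁻⁵ mm/N.
P = 0.4746 / 1.293×10⁻⁵ = 36710 N = 36.71 kN, compressive.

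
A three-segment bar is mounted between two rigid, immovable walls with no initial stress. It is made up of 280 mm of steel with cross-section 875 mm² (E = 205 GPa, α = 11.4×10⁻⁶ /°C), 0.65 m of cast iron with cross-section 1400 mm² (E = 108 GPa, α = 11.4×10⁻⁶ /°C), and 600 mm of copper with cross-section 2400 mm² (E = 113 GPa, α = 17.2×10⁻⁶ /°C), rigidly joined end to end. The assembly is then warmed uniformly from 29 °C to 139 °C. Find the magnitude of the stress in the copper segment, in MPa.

If the supports were absent, the total length change would be Σ αᵢΔT Lᵢ = 11.4×10⁻⁶×110×280 + 11.4×10⁻⁶×110×650 + 17.2×10⁻⁶×110×600 = 2.301 mm.
The rigid supports impose zero overall length change; the single axial force P common to all segments must satisfy P Σ Lᵢ/(AᵢEᵢ) = δ_free.
Σ Lᵢ/(AᵢEᵢ) = 280/(875×205×10³) + 650/(1400×108×10³) + 600/(2400×113×10³) = 8.072×10⁻⁶ mm/N.
P = 2.301 / 8.072×10⁻⁶ = 285100 N = 285.1 kN, compressive.
σ_{copper} = P / A = 285100 / 2400 = 118.8 MPa.

σ ≈ 119 MPa (compressive)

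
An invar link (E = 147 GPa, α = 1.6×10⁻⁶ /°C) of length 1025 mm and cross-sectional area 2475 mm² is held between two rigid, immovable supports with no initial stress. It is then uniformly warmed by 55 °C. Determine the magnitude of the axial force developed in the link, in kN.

P ≈ 32 kN (compressive)

Full restraint means ε = 0, so the stress is σ = EαΔT = 147×10³ × 1.6×10⁻⁶ × 55 = 12.94 MPa.
P = AEαΔT = 2475 × 147×10³ × 1.6×10⁻⁶ × 55 = 32.02 kN (compressive).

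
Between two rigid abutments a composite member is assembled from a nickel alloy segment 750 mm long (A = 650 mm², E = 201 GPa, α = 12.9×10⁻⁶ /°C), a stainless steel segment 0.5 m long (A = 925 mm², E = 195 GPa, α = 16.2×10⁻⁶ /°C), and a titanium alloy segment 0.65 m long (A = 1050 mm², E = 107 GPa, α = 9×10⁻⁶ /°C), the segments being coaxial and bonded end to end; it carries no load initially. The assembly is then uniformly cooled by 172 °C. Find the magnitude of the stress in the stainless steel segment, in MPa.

σ ≈ 307 MPa (tensile)

Free thermal contraction of the whole bar: Σ αᵢΔT Lᵢ = 12.9×10⁻⁶×172×750 + 16.2×10⁻⁶×172×500 + 9×10⁻⁶×172×650 = 4.063 mm.
The walls prevent any net length change, so an axial force P (same in every segment) develops. Compatibility: P · Σ Lᵢ/(AᵢEᵢ) = δ_free.
Σ Lᵢ/(AᵢEᵢ) = 750/(650×201×10³) + 500/(925×195×10³) + 650/(1050×107×10³) = 1.43×10⁻⁵ mm/N.
P = 4.063 / 1.43×10⁻⁵ = 284200 N = 284.2 kN, tensile.
σ_{stainless steel} = P / A = 284200 / 925 = 307.2 MPa.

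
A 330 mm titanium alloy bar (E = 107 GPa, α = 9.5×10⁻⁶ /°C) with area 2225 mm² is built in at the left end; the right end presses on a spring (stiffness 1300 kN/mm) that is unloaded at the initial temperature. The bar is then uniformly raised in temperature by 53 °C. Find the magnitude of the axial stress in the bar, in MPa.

If the spring were absent the bar would lengthen by αΔT L = 9.5×10⁻⁶ × 53 × 330 = 0.1662 mm.
Let P be the compressive force at the spring. The bar shortens elastically by PL/(AE) and the spring compresses by P/k; together these equal δ_free.
So P = δ_free / [L/(AE) + 1/k] = 0.1662 / [ 330/(2225×107×10³) + 1/(1300×10³) ].
P = 0.1662 / 2.155×10⁻⁶ = 77090 N.
σ = P/A = 77090/2225 = 34.65 MPa.

σ ≈ 34.6 MPa (compressive)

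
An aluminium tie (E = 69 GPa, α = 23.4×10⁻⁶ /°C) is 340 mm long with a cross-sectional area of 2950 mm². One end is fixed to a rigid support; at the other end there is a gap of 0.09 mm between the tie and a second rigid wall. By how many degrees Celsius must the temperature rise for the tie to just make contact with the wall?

ΔT ≈ 11.3 °C

Contact occurs when the free expansion equals the gap: αΔT L = 0.09 mm.
ΔT = 0.09 / (23.4×10⁻⁶ × 340) = 11.31 °C.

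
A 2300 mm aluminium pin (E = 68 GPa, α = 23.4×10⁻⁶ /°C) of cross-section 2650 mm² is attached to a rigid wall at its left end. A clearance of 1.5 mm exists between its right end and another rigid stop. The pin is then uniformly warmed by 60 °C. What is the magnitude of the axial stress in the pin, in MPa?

σ ≈ 51.1 MPa (compressive)

Unrestrained expansion: δ_free = αΔT L = 23.4×10⁻⁶ × 60 × 2300 = 3.229 mm.
The gap closes (δ_free > 1.5 mm) and the wall then resists a further 3.229 − 1.5 = 1.729 mm of expansion.
So σ = E(δ_free − g)/L = 68×10³ × 1.729/2300 = 51.12 MPa.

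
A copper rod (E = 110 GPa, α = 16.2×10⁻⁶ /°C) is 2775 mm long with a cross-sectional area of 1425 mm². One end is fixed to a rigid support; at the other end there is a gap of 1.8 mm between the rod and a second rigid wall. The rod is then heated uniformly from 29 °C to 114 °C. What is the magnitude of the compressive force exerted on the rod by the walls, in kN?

Free thermal elongation = αΔT L = 16.2×10⁻⁶ × 85 × 2775 = 3.821 mm.
This exceeds the 1.8 mm gap, so the wall pushes back. The portion of expansion that must be recovered elastically is δ_free − gap = 3.821 − 1.8 = 2.021 mm.
So σ = E(δ_free − g)/L = 110×10³ × 2.021/2775 = 80.12 MPa.
Force on the wall = σA = 80.12 × 1425 mm² = 114.2 kN.

P ≈ 114 kN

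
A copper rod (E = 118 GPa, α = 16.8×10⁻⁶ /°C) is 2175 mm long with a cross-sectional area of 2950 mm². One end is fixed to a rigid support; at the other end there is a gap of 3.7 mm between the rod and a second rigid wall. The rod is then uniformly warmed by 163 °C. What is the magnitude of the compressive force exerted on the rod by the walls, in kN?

If the wall were absent the rod would grow by αΔT L = 16.8×10⁻⁶ × 163 × 2175 = 5.956 mm.
After closing the 3.7 mm clearance, 5.956 − 3.7 = 2.256 mm of expansion remains to be suppressed by the wall.
That suppressed elongation corresponds to σ = E·Δ/L = 118×10³ × 2.256/2175 = 122.4 MPa.
Force on the wall = σA = 122.4 × 2950 mm² = 361.1 kN.

P ≈ 361 kN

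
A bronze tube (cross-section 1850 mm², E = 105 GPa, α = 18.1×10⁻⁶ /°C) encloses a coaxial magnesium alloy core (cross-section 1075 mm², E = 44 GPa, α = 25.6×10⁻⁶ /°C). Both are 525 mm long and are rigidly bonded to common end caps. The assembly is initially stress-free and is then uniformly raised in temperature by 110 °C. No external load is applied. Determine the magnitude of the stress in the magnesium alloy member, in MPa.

σ ≈ 29.2 MPa (compressive)

Equilibrium of a rigid end plate with no external load gives equal and opposite internal forces ±P in the two members. Since α_{magnesium alloy} > α_{bronze}, heating drives the magnesium alloy into compression and the bronze into tension.
Equating the net (thermal + elastic) strains gives |α₁ − α₂|·ΔT = P·[1/(A₁E₁) + 1/(A₂E₂)].
|α₁ − α₂|·ΔT = 7.5×10⁻⁶ × 110 = 0.000825.
1/(A₁E₁) + 1/(A₂E₂) = 1/(1850×105×10³) + 1/(1075×44×10³) = 2.629×10⁻⁸ N⁻¹.
So P = 0.000825 / 2.629×10⁻⁸ = 31.38 kN.
σ_{magnesium alloy} = P/A₂ = 31380/1075 = 29.19 MPa, compressive.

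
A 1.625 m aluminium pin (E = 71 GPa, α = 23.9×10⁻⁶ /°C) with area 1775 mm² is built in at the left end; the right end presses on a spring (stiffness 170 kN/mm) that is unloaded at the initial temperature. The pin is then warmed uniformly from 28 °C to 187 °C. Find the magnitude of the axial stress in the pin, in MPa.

σ ≈ 185 MPa (compressive)

The unrestrained thermal change is αΔT L = 23.9×10⁻⁶ × 159 × 1625 = 6.175 mm.
With a force P in the spring, the elastic change of the pin is PL/(AE) and that of the spring is P/k; compatibility requires their sum to equal δ_free.
So P = δ_free / [L/(AE) + 1/k] = 6.175 / [ 1625/(1775×71×10³) + 1/(170×10³) ].
P = 6.175 / 1.878×10⁻⁵ = 328900 N.
σ = P/A = 328900/1775 = 185.3 MPa.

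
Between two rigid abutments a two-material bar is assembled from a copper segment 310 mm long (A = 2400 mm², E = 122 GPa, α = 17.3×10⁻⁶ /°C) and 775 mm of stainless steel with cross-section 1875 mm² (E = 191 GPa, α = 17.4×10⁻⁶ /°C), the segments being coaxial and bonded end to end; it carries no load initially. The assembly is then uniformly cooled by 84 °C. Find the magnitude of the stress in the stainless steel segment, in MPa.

σ ≈ 262 MPa (tensile)

Free thermal contraction of the whole bar: Σ αᵢΔT Lᵢ = 17.3×10⁻⁶×84×310 + 17.4×10⁻⁶×84×775 = 1.583 mm.
Since the ends are fixed, an axial force P builds up, equal in every segment, with P · Σ Lᵢ/(AᵢEᵢ) = δ_free.
Σ Lᵢ/(AᵢEᵢ) = 310/(2400×122×10³) + 775/(1875×191×10³) = 3.223×10⁻⁶ mm/N.
So P = 1.583 / 3.223×10⁻⁶ = 491.3 kN, tensile.
σ_{stainless steel} = P / A = 491300 / 1875 = 262 MPa.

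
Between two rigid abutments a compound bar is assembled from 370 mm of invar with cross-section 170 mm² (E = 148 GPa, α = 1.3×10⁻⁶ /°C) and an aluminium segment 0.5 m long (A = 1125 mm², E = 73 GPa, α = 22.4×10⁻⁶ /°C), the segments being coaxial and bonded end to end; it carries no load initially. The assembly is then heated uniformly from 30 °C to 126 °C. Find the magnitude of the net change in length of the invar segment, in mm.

With the walls removed the bar would change length by δ_free = Σ αᵢΔT Lᵢ = 1.3×10⁻⁶×96×370 + 22.4×10⁻⁶×96×500 = 1.121 mm.
Since the ends are fixed, an axial force P builds up, equal in every segment, with P · Σ Lᵢ/(AᵢEᵢ) = δ_free.
The series flexibility is Σ Lᵢ/(AᵢEᵢ) = 370/(170×148×10³) + 500/(1125×73×10³) = 2.079×10⁻⁵ mm/N.
So P = 1.121 / 2.079×10⁻⁵ = 53.93 kN, compressive.
For the invar segment, free thermal change = 1.3×10⁻⁶×96×370 = 0.04618 mm and elastic change from P = 53930×370/(170×148×10³) = 0.7931 mm; these oppose, so the net change is 0.747 mm (segment shortens).

|ΔL| ≈ 0.747 mm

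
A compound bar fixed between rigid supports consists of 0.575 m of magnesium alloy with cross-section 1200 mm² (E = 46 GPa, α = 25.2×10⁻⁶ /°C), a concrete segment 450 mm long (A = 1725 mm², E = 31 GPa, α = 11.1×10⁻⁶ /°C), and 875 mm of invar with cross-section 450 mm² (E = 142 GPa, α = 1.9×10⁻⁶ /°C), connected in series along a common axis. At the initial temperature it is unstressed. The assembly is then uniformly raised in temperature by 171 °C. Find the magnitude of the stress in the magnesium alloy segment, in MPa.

σ ≈ 92.7 MPa (compressive)

If the supports were absent, the total length change would be Σ αᵢΔT Lᵢ = 25.2×10⁻⁶×171×575 + 11.1×10⁻⁶×171×450 + 1.9×10⁻⁶×171×875 = 3.616 mm.
Since the ends are fixed, an axial force P builds up, equal in every segment, with P · Σ Lᵢ/(AᵢEᵢ) = δ_free.
Σ Lᵢ/(AᵢEᵢ) = 575/(1200×46×10³) + 450/(1725×31×10³) + 875/(450×142×10³) = 3.253×10⁻⁵ mm/N.
P = 3.616 / 3.253×10⁻⁵ = 111200 N = 111.2 kN, compressive.
σ_{magnesium alloy} = P / A = 111200 / 1200 = 92.65 MPa.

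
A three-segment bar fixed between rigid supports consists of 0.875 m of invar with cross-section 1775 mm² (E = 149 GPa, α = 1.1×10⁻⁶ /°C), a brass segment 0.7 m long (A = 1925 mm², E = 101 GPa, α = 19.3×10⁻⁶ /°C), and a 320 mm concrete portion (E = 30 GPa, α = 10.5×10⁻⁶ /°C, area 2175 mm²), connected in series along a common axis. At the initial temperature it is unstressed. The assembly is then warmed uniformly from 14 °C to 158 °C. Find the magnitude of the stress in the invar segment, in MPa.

σ ≈ 122 MPa (compressive)

With the walls removed the bar would change length by δ_free = Σ αᵢΔT Lᵢ = 1.1×10⁻⁶×144×875 + 19.3×10⁻⁶×144×700 + 10.5×10⁻⁶×144×320 = 2.568 mm.
Since the ends are fixed, an axial force P builds up, equal in every segment, with P · Σ Lᵢ/(AᵢEᵢ) = δ_free.
Σ Lᵢ/(AᵢEᵢ) = 875/(1775×149×10³) + 700/(1925×101×10³) + 320/(2175×30×10³) = 1.181×10⁻⁵ mm/N.
Hence P = δ_free / Σ(L/AE) = 2.568/1.181×10⁻⁵ = 217.4 kN (compressive).
σ_{invar} = P / A = 217400 / 1775 = 122.5 MPa.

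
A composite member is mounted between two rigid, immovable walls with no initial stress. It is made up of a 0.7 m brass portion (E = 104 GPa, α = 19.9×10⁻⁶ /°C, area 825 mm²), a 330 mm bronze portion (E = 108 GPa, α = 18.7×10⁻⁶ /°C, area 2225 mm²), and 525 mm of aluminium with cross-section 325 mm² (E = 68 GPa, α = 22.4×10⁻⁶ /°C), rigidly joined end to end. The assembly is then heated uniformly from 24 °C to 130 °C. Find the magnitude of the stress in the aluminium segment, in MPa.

σ ≈ 312 MPa (compressive)

Free thermal expansion of the whole bar: Σ αᵢΔT Lᵢ = 19.9×10⁻⁶×106×700 + 18.7×10⁻⁶×106×330 + 22.4×10⁻⁶×106×525 = 3.377 mm.
The walls prevent any net length change, so an axial force P (same in every segment) develops. Compatibility: P · Σ Lᵢ/(AᵢEᵢ) = δ_free.
Σ Lᵢ/(AᵢEᵢ) = 700/(825×104×10³) + 330/(2225×108×10³) + 525/(325×68×10³) = 3.329×10⁻⁵ mm/N.
So P = 3.377 / 3.329×10⁻⁵ = 101.5 kN, compressive.
σ_{aluminium} = P / A = 101500 / 325 = 312.2 MPa.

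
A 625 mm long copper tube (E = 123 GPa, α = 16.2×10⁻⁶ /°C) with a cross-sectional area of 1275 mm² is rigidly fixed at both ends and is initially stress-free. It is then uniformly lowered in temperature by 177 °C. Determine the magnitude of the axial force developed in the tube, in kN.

P ≈ 450 kN (tensile)

With zero net strain, σ = E·αΔT = 123 GPa × 16.2×10⁻⁶ × 177 = 352.7 MPa.
Axial force P = σA = 352.7 × 1275 = 449700 N = 449.7 kN, tensile.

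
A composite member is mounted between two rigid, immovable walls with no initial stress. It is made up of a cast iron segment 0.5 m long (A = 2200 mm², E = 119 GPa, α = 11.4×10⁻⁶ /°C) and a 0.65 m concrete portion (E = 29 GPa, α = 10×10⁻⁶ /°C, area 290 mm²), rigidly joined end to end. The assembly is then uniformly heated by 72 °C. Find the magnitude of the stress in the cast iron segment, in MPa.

If the supports were absent, the total length change would be Σ αᵢΔT Lᵢ = 11.4×10⁻⁶×72×500 + 10×10⁻⁶×72×650 = 0.8784 mm.
The rigid supports impose zero overall length change; the single axial force P common to all segments must satisfy P Σ Lᵢ/(AᵢEᵢ) = δ_free.
The series flexibility is Σ Lᵢ/(AᵢEᵢ) = 500/(2200×119×10³) + 650/(290×29×10³) = 7.92×10⁻⁵ mm/N.
Hence P = δ_free / Σ(L/AE) = 0.8784/7.92×10⁻⁵ = 11.09 kN (compressive).
σ_{cast iron} = P / A = 11090 / 2200 = 5.041 MPa.

σ ≈ 5.04 MPa (compressive)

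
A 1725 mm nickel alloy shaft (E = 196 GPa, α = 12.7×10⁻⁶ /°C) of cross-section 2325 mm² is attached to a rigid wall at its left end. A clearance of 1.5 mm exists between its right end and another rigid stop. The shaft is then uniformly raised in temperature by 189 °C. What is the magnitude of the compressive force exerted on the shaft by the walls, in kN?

P ≈ 698 kN

Free thermal elongation = αΔT L = 12.7×10⁻⁶ × 189 × 1725 = 4.141 mm.
After closing the 1.5 mm clearance, 4.141 − 1.5 = 2.641 mm of expansion remains to be suppressed by the wall.
Compatibility: PL/(AE) = 2.641 mm, so σ = P/A = E × (2.641/1725) = 300 MPa.
P = σA = 300 × 2325 = 697.6 kN.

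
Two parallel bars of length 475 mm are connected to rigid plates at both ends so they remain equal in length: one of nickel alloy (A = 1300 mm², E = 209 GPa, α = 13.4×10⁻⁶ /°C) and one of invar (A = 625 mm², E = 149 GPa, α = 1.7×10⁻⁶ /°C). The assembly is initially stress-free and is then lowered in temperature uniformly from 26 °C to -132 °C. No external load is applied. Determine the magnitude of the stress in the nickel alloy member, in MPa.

Equilibrium of a rigid end plate with no external load gives equal and opposite internal forces ±P in the two members. Since α_{nickel alloy} > α_{invar}, cooling drives the nickel alloy into tension and the invar into compression.
Compatibility of the two members (thermal + elastic change equal): (α₁ − α₂)ΔT = P·[1/(A₁E₁) + 1/(A₂E₂)].
|α₁ − α₂|·ΔT = 11.7×10⁻⁶ × 158 = 0.001849.
1/(A₁E₁) + 1/(A₂E₂) = 1/(1300×209×10³) + 1/(625×149×10³) = 1.442×10⁻⁸ N⁻¹.
P = 0.001849 / 1.442×10⁻⁸ = 128200 N = 128.2 kN.
σ_{nickel alloy} = P/A₁ = 128200/1300 = 98.62 MPa, tensile.

σ ≈ 98.6 MPa (tensile)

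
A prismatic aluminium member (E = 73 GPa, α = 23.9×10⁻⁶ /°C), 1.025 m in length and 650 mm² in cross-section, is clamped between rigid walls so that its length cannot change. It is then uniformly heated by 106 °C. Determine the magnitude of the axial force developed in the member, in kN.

The ends cannot move, so σ = EαΔT = 73×10³ × 23.9×10⁻⁶ × 106 = 184.9 MPa.
Then P = σA = 184.9 × 650 mm² = 120.2 kN, compressive.

P ≈ 120 kN (compressive)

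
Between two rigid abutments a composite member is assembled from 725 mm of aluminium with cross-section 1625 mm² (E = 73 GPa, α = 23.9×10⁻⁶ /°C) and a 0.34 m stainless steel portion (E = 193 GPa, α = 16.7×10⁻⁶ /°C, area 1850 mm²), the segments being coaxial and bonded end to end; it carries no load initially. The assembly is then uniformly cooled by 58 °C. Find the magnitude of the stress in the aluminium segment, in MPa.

Free thermal contraction of the whole bar: Σ αᵢΔT Lᵢ = 23.9×10⁻⁶×58×725 + 16.7×10⁻⁶×58×340 = 1.334 mm.
The rigid supports impose zero overall length change; the single axial force P common to all segments must satisfy P Σ Lᵢ/(AᵢEᵢ) = δ_free.
Σ Lᵢ/(AᵢEᵢ) = 725/(1625×73×10³) + 340/(1850×193×10³) = 7.064×10⁻⁶ mm/N.
P = 1.334 / 7.064×10⁻⁶ = 188900 N = 188.9 kN, tensile.
σ_{aluminium} = P / A = 188900 / 1625 = 116.2 MPa.

σ ≈ 116 MPa (tensile)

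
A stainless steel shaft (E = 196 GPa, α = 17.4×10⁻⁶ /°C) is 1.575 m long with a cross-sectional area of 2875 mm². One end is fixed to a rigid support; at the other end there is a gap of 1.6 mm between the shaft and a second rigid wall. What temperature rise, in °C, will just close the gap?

Contact occurs when the free expansion equals the gap: αΔT L = 1.6 mm.
ΔT = 1.6 / (17.4×10⁻⁶ × 1575) = 58.38 °C.

ΔT ≈ 58.4 °C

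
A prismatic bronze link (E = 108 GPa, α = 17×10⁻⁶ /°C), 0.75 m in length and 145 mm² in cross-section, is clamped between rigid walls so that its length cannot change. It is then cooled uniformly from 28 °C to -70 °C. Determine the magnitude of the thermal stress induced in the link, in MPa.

σ ≈ 180 MPa (tensile)

With length fixed, the mechanical strain must cancel the thermal strain αΔT = 17×10⁻⁶ × 98 = 1666×10⁻⁶.
Hence σ = E·αΔT = 108×10³ × 1666×10⁻⁶ = 179.9 MPa, tensile.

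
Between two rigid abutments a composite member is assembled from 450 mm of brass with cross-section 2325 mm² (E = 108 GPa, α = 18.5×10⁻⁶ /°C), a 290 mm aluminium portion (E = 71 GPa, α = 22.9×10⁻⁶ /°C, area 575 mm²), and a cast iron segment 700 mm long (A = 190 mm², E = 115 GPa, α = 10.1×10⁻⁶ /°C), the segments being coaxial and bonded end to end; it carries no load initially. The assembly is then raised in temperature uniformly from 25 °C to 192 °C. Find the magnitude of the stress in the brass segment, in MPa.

Free thermal expansion of the whole bar: Σ αᵢΔT Lᵢ = 18.5×10⁻⁶×167×450 + 22.9×10⁻⁶×167×290 + 10.1×10⁻⁶×167×700 = 3.68 mm.
Since the ends are fixed, an axial force P builds up, equal in every segment, with P · Σ Lᵢ/(AᵢEᵢ) = δ_free.
The series flexibility is Σ Lᵢ/(AᵢEᵢ) = 450/(2325×108×10³) + 290/(575×71×10³) + 700/(190×115×10³) = 4.093×10⁻⁵ mm/N.
P = 3.68 / 4.093×10⁻⁵ = 89910 N = 89.91 kN, compressive.
σ_{brass} = P / A = 89910 / 2325 = 38.67 MPa.

σ ≈ 38.7 MPa (compressive)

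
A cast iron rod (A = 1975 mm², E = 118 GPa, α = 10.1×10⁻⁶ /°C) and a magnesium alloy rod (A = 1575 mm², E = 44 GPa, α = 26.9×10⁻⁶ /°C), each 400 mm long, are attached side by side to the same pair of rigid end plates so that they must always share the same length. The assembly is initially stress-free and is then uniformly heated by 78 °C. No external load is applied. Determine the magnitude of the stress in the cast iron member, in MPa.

The magnesium alloy has the larger α, so on heating it would change length more than the cast iron if both were free. The rigid plates force a common final length, so the magnesium alloy is put into compression and the cast iron into tension, with equal and opposite forces P (no external load).
Compatibility of the two members (thermal + elastic change equal): (α₁ − α₂)ΔT = P·[1/(A₁E₁) + 1/(A₂E₂)].
|α₁ − α₂|·ΔT = 16.8×10⁻⁶ × 78 = 0.00131.
1/(A₁E₁) + 1/(A₂E₂) = 1/(1975×118×10³) + 1/(1575×44×10³) = 1.872×10⁻⁸ N⁻¹.
P = 0.00131 / 1.872×10⁻⁸ = 70000 N = 70 kN.
σ_{cast iron} = P/A₁ = 70000/1975 = 35.44 MPa, tensile.

σ ≈ 35.4 MPa (tensile)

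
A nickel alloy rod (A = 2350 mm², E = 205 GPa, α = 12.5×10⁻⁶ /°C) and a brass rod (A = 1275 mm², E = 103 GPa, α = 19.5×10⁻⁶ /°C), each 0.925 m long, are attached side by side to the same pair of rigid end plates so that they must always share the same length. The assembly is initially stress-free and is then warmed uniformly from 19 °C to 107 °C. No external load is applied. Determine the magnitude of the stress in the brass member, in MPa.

σ ≈ 49.9 MPa (compressive)

Both members must finish at the same length. With the larger α, the brass tends to over-expand; the plates restrain it, putting the brass in compression and the nickel alloy in tension. With no external load the two internal forces are equal and opposite, magnitude P.
Equating the net (thermal + elastic) strains gives |α₁ − α₂|·ΔT = P·[1/(A₁E₁) + 1/(A₂E₂)].
|α₁ − α₂|·ΔT = 7×10⁻⁶ × 88 = 0.000616.
1/(A₁E₁) + 1/(A₂E₂) = 1/(2350×205×10³) + 1/(1275×103×10³) = 9.69×10⁻⁹ N⁻¹.
P = 0.000616 / 9.69×10⁻⁹ = 63570 N = 63.57 kN.
σ_{brass} = P/A₂ = 63570/1275 = 49.86 MPa, compressive.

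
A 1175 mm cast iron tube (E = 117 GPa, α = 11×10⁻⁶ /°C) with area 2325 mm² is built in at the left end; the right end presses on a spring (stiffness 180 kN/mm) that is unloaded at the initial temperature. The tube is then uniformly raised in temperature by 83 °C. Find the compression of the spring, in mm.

The unrestrained thermal change is αΔT L = 11×10⁻⁶ × 83 × 1175 = 1.073 mm.
Let P be the compressive force at the spring. The tube shortens elastically by PL/(AE) and the spring compresses by P/k; together these equal δ_free.
So P = δ_free / [L/(AE) + 1/k] = 1.073 / [ 1175/(2325×117×10³) + 1/(180×10³) ].
P = 1.073 / 9.875×10⁻⁶ = 108600 N.
Spring compression = P/k = 108600/(180×10³) = 0.6035 mm.

δ ≈ 0.604 mm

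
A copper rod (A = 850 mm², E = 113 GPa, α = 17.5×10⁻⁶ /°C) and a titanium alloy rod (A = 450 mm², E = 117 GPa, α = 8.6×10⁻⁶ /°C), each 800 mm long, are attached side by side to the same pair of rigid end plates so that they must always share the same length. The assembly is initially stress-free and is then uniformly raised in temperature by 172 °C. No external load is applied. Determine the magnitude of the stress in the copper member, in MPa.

σ ≈ 61.2 MPa (compressive)

Equilibrium of a rigid end plate with no external load gives equal and opposite internal forces ±P in the two members. Since α_{copper} > α_{titanium alloy}, heating drives the copper into compression and the titanium alloy into tension.
Setting the final lengths equal and cancelling L: (α₁ − α₂)ΔT = P/(A₁E₁) + P/(A₂E₂).
|α₁ − α₂|·ΔT = 8.9×10⁻⁶ × 172 = 0.001531.
1/(A₁E₁) + 1/(A₂E₂) = 1/(850×113×10³) + 1/(450×117×10³) = 2.94×10⁻⁸ N⁻¹.
So P = 0.001531 / 2.94×10⁻⁸ = 52.06 kN.
σ_{copper} = P/A₁ = 52060/850 = 61.25 MPa, compressive.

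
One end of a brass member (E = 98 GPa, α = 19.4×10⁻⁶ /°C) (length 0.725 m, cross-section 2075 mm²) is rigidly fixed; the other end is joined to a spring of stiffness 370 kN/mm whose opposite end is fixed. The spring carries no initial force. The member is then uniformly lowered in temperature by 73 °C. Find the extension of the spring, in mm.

The unrestrained thermal change is αΔT L = 19.4×10⁻⁶ × 73 × 725 = 1.027 mm.
Let P be the tensile force in the spring. The member extends elastically by PL/(AE) and the spring stretches by P/k; together these equal δ_free.
So P = δ_free / [L/(AE) + 1/k] = 1.027 / [ 725/(2075×98×10³) + 1/(370×10³) ].
P = 1.027 / 6.268×10⁻⁶ = 163800 N.
Spring extension = P/k = 163800/(370×10³) = 0.4427 mm.

δ ≈ 0.443 mm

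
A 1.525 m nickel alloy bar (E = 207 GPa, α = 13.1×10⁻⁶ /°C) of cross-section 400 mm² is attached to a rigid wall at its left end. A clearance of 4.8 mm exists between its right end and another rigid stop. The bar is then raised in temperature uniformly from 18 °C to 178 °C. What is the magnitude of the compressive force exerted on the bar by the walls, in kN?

If the wall were absent the bar would grow by αΔT L = 13.1×10⁻⁶ × 160 × 1525 = 3.196 mm.
This is smaller than the 4.8 mm clearance, so the bar expands freely without reaching the stop — the stress is zero.

P ≈ 0 kN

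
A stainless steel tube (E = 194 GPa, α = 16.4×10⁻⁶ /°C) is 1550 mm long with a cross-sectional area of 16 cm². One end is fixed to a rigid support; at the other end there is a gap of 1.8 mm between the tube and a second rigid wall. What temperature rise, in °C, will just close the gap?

ΔT ≈ 70.8 °C

Contact occurs when the free expansion equals the gap: αΔT L = 1.8 mm.
ΔT = 1.8 / (16.4×10⁻⁶ × 1550) = 70.81 °C.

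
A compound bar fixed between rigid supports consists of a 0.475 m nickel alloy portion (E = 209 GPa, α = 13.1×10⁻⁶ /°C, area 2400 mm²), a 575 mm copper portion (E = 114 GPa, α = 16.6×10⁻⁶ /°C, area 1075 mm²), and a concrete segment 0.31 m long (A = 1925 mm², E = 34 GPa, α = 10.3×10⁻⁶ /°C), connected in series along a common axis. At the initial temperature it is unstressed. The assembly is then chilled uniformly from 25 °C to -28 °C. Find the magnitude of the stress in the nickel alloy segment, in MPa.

With the walls removed the bar would change length by δ_free = Σ αᵢΔT Lᵢ = 13.1×10⁻⁶×53×475 + 16.6×10⁻⁶×53×575 + 10.3×10⁻⁶×53×310 = 1.005 mm.
The rigid supports impose zero overall length change; the single axial force P common to all segments must satisfy P Σ Lᵢ/(AᵢEᵢ) = δ_free.
The series flexibility is Σ Lᵢ/(AᵢEᵢ) = 475/(2400×209×10³) + 575/(1075×114×10³) + 310/(1925×34×10³) = 1.038×10⁻⁵ mm/N.
P = 1.005 / 1.038×10⁻⁵ = 96850 N = 96.85 kN, tensile.
σ_{nickel alloy} = P / A = 96850 / 2400 = 40.36 MPa.

σ ≈ 40.4 MPa (tensile)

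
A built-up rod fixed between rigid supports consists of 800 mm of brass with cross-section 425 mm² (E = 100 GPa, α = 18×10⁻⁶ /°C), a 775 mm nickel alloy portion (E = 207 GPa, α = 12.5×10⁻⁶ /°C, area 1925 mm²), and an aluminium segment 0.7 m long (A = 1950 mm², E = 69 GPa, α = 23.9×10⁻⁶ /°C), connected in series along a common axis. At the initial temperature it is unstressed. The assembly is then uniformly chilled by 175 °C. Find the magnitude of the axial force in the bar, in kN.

P ≈ 275 kN (tensile)

Free thermal contraction of the whole bar: Σ αᵢΔT Lᵢ = 18×10⁻⁶×175×800 + 12.5×10⁻⁶×175×775 + 23.9×10⁻⁶×175×700 = 7.143 mm.
The walls prevent any net length change, so an axial force P (same in every segment) develops. Compatibility: P · Σ Lᵢ/(AᵢEᵢ) = δ_free.
Σ Lᵢ/(AᵢEᵢ) = 800/(425×100×10³) + 775/(1925×207×10³) + 700/(1950×69×10³) = 2.597×10⁻⁵ mm/N.
P = 7.143 / 2.597×10⁻⁵ = 275000 N = 275 kN, tensile.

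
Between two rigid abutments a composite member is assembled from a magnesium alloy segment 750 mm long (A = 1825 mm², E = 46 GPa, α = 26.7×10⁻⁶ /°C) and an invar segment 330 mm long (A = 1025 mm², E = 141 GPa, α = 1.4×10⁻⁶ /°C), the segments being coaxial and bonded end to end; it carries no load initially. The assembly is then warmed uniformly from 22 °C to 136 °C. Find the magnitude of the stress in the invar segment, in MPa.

With the walls removed the bar would change length by δ_free = Σ αᵢΔT Lᵢ = 26.7×10⁻⁶×114×750 + 1.4×10⁻⁶×114×330 = 2.336 mm.
The walls prevent any net length change, so an axial force P (same in every segment) develops. Compatibility: P · Σ Lᵢ/(AᵢEᵢ) = δ_free.
Σ Lᵢ/(AᵢEᵢ) = 750/(1825×46×10³) + 330/(1025×141×10³) = 1.122×10⁻⁵ mm/N.
So P = 2.336 / 1.122×10⁻⁵ = 208.2 kN, compressive.
σ_{invar} = P / A = 208200 / 1025 = 203.1 MPa.

σ ≈ 203 MPa (compressive)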